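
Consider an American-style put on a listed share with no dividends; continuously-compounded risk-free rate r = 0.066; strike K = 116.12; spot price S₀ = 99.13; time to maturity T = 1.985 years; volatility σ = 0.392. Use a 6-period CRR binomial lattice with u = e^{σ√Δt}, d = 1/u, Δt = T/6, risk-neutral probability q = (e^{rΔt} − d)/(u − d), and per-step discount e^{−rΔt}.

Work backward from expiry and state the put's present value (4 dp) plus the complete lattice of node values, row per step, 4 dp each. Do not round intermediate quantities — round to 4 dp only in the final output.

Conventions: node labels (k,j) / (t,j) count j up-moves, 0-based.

price = 26.6706
tree:
26.6706
38.2433 15.9367
52.9714 24.7756 7.5398
65.7186 37.1182 13.1633 2.0810
75.8926 52.9714 22.4404 4.1904 0.0000
84.0129 65.7186 37.0004 8.4377 0.0000 0.0000
90.4940 75.8926 52.9714 16.9900 0.0000 0.0000 0.0000

params: Δt=0.33083 u=1.25291 d=0.79814 q=0.49241 e^(-rΔt)=0.97840
t_6 payoffs: 90.4940 75.8926 52.9714 16.9900 0.0000 0.0000 0.0000
k=5: node(5,0) S=32.1071 payoff=84.0129 vs cont=81.5049 → 84.0129 [stop]  node(5,1) S=50.4014 payoff=65.7186 vs cont=63.2106 → 65.7186 [stop]  node(5,2) S=79.1196 payoff=37.0004 vs cont=34.4924 → 37.0004 [stop]  node(5,3) S=124.2012 payoff=0.0000 vs cont=8.4377 → 8.4377 [wait]  node(5,4) S=194.9699 payoff=0.0000 vs cont=0.0000 → 0.0000 [wait]  node(5,5) S=306.0618 payoff=0.0000 vs cont=0.0000 → 0.0000 [wait]
k=4: node(4,0) S=40.2274 payoff=75.8926 vs cont=73.3846 → 75.8926 [stop]  node(4,1) S=63.1486 payoff=52.9714 vs cont=50.4634 → 52.9714 [stop]  node(4,2) S=99.1300 payoff=16.9900 vs cont=22.4404 → 22.4404 [wait]  node(4,3) S=155.6133 payoff=0.0000 vs cont=4.1904 → 4.1904 [wait]  node(4,4) S=244.2803 payoff=0.0000 vs cont=0.0000 → 0.0000 [wait]
k=3: node(3,0) S=50.4014 payoff=65.7186 vs cont=63.2106 → 65.7186 [stop]  node(3,1) S=79.1196 payoff=37.0004 vs cont=37.1182 → 37.1182 [wait]  node(3,2) S=124.2012 payoff=0.0000 vs cont=13.1633 → 13.1633 [wait]  node(3,3) S=194.9699 payoff=0.0000 vs cont=2.0810 → 2.0810 [wait]
k=2: node(2,0) S=63.1486 payoff=52.9714 vs cont=50.5202 → 52.9714 [stop]  node(2,1) S=99.1300 payoff=16.9900 vs cont=24.7756 → 24.7756 [wait]  node(2,2) S=155.6133 payoff=0.0000 vs cont=7.5398 → 7.5398 [wait]
k=1: node(1,0) S=79.1196 payoff=37.0004 vs cont=38.2433 → 38.2433 [wait]  node(1,1) S=124.2012 payoff=0.0000 vs cont=15.9367 → 15.9367 [wait]
k=0: node(0,0) S=99.1300 payoff=16.9900 vs cont=26.6706 → 26.6706 [wait]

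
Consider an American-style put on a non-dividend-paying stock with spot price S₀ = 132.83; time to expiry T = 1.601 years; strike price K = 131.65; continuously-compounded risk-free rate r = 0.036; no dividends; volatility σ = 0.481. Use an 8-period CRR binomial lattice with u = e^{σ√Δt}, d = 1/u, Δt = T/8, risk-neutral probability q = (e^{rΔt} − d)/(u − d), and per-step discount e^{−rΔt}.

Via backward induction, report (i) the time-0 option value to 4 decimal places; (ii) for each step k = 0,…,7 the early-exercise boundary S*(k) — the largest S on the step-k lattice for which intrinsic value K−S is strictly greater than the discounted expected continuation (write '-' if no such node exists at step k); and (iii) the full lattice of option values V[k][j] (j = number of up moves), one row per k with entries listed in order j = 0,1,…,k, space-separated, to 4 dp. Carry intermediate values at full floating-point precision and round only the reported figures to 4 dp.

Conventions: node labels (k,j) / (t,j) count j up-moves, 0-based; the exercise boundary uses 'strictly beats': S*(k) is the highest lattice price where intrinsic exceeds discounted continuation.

price = 26.9075
boundary = - - - 69.6539 56.1688 69.6539 86.3765 107.1139
tree:
26.9075
36.7498 15.9162
48.6184 23.5628 7.2989
61.9961 33.8670 11.9837 1.9811
75.4812 46.9080 19.2755 3.7165 0.0000
86.3555 61.9961 30.1468 6.9720 0.0000 0.0000
95.1246 75.4812 45.2735 13.0792 0.0000 0.0000 0.0000
102.1959 86.3555 61.9961 24.5361 0.0000 0.0000 0.0000 0.0000
107.8983 95.1246 75.4812 45.2735 0.0000 0.0000 0.0000 0.0000 0.0000

params: Δt=0.20012 u=1.24008 d=0.80640 q=0.46308 e^(-rΔt)=0.99282
t_8 payoffs: 107.8983 95.1246 75.4812 45.2735 0.0000 0.0000 0.0000 0.0000 0.0000
t_7: node(7,0) S=29.4541 payoff=102.1959 vs cont=101.2509 → 102.1959 [stop]  node(7,1) S=45.2945 payoff=86.3555 vs cont=85.4104 → 86.3555 [stop]  node(7,2) S=69.6539 payoff=61.9961 vs cont=61.0510 → 61.9961 [stop]  node(7,3) S=107.1139 payoff=24.5361 vs cont=24.1335 → 24.5361 [stop]  node(7,4) S=164.7200 payoff=0.0000 vs cont=0.0000 → 0.0000 [wait]  node(7,5) S=253.3067 payoff=0.0000 vs cont=0.0000 → 0.0000 [wait]  node(7,6) S=389.5354 payoff=0.0000 vs cont=0.0000 → 0.0000 [wait]  node(7,7) S=599.0283 payoff=0.0000 vs cont=0.0000 → 0.0000 [wait]  ⇒ S*(7)=107.1139
t_6: node(6,0) S=36.5254 payoff=95.1246 vs cont=94.1795 → 95.1246 [stop]  node(6,1) S=56.1688 payoff=75.4812 vs cont=74.5361 → 75.4812 [stop]  node(6,2) S=86.3765 payoff=45.2735 vs cont=44.3284 → 45.2735 [stop]  node(6,3) S=132.8300 payoff=0.0000 vs cont=13.0792 → 13.0792 [wait]  node(6,4) S=204.2662 payoff=0.0000 vs cont=0.0000 → 0.0000 [wait]  node(6,5) S=314.1209 payoff=0.0000 vs cont=0.0000 → 0.0000 [wait]  node(6,6) S=483.0556 payoff=0.0000 vs cont=0.0000 → 0.0000 [wait]  ⇒ S*(6)=86.3765
t_5: node(5,0) S=45.2945 payoff=86.3555 vs cont=85.4104 → 86.3555 [stop]  node(5,1) S=69.6539 payoff=61.9961 vs cont=61.0510 → 61.9961 [stop]  node(5,2) S=107.1139 payoff=24.5361 vs cont=30.1468 → 30.1468 [wait]  node(5,3) S=164.7200 payoff=0.0000 vs cont=6.9720 → 6.9720 [wait]  node(5,4) S=253.3067 payoff=0.0000 vs cont=0.0000 → 0.0000 [wait]  node(5,5) S=389.5354 payoff=0.0000 vs cont=0.0000 → 0.0000 [wait]  ⇒ S*(5)=69.6539
t_4: node(4,0) S=56.1688 payoff=75.4812 vs cont=74.5361 → 75.4812 [stop]  node(4,1) S=86.3765 payoff=45.2735 vs cont=46.9080 → 46.9080 [wait]  node(4,2) S=132.8300 payoff=0.0000 vs cont=19.2755 → 19.2755 [wait]  node(4,3) S=204.2662 payoff=0.0000 vs cont=3.7165 → 3.7165 [wait]  node(4,4) S=314.1209 payoff=0.0000 vs cont=0.0000 → 0.0000 [wait]  ⇒ S*(4)=56.1688
t_3: node(3,0) S=69.6539 payoff=61.9961 vs cont=61.8025 → 61.9961 [stop]  node(3,1) S=107.1139 payoff=24.5361 vs cont=33.8670 → 33.8670 [wait]  node(3,2) S=164.7200 payoff=0.0000 vs cont=11.9837 → 11.9837 [wait]  node(3,3) S=253.3067 payoff=0.0000 vs cont=1.9811 → 1.9811 [wait]  ⇒ S*(3)=69.6539
t_2: node(2,0) S=86.3765 payoff=45.2735 vs cont=48.6184 → 48.6184 [wait]  node(2,1) S=132.8300 payoff=0.0000 vs cont=23.5628 → 23.5628 [wait]  node(2,2) S=204.2662 payoff=0.0000 vs cont=7.2989 → 7.2989 [wait]  ⇒ S*(2)=-
t_1: node(1,0) S=107.1139 payoff=24.5361 vs cont=36.7498 → 36.7498 [wait]  node(1,1) S=164.7200 payoff=0.0000 vs cont=15.9162 → 15.9162 [wait]  ⇒ S*(1)=-
t_0: node(0,0) S=132.8300 payoff=0.0000 vs cont=26.9075 → 26.9075 [wait]  ⇒ S*(0)=-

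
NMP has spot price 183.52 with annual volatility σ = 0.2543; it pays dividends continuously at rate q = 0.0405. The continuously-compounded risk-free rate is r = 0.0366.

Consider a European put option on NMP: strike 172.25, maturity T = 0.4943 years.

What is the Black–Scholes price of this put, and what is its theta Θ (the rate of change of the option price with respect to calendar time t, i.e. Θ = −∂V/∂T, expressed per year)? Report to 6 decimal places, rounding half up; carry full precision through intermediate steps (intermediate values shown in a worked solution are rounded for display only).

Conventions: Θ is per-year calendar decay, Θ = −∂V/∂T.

σ√T = 0.2543·√0.4943 = 0.178789
d₁ = (ln(S/K) + (r−q+σ²/2)T) / (σ√T) = (ln(183.52/172.25) + (0.0366−0.0405+0.2543²/2)·0.4943) / 0.178789 = (0.063377 + 0.014055) / 0.178789 = 0.433089
d₂ = d₁ − σ√T = 0.433089 − 0.178789 = 0.254300
e^{−rT} = 0.982071
e^{−qT} = 0.980180
N(−d₁) = 0.332475,  N(−d₂) = 0.399632
Put price V = K·e^{−rT}·N(−d₂) − S·e^{−qT}·N(−d₁) = 67.602435 − 59.806451 = 7.795984
φ(d₁) = (1/√(2π))·e^{−d₁²/2} = 0.363229
Θ = −S·e^{−qT}·φ(d₁)·σ/(2√T) − q·S·e^{−qT}·N(−d₁) + r·K·e^{−rT}·N(−d₂) = −11.816552 − 2.422161 + 2.474249 = -11.764464

price = 7.795984
Θ = -11.764464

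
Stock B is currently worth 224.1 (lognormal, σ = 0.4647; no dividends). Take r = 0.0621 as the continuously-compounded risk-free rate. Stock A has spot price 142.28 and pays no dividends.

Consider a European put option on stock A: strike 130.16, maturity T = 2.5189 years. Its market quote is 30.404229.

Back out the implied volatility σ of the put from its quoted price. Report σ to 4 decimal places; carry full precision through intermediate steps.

At σ = 0.5720 the Black–Scholes value reproduces the quote:
σ√T = 0.572·√2.5189 = 0.907824
d₁ = (ln(S/K) + (r+σ²/2)T) / (σ√T) = (ln(142.28/130.16) + (0.0621+0.572²/2)·2.5189) / 0.907824 = (0.089032 + 0.568496) / 0.907824 = 0.724291
d₂ = d₁ − σ√T = 0.724291 − 0.907824 = -0.183533
e^{−rT} = 0.855197
N(−d₁) = 0.234444,  N(−d₂) = 0.572810
V = K·e^{−rT}·N(−d₂) − S·N(−d₁) = 63.760878 − 33.356649 = 30.404229 (the observed quote) — the price is monotone increasing in volatility, hence this σ is the only solution

sigma = 0.5720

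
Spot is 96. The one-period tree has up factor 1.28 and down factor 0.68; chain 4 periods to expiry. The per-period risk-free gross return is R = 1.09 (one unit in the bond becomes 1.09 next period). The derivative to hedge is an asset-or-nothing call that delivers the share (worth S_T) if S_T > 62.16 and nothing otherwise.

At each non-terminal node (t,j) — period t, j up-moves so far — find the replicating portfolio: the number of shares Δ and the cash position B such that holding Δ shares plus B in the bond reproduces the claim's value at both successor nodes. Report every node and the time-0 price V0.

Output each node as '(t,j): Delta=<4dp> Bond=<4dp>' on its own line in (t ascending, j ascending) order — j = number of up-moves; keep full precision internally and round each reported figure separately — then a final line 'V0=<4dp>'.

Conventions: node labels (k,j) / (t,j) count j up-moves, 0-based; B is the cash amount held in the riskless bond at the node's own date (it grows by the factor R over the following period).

(0,0): Delta=1.0988 Bond=-12.0038
(1,0): Delta=1.3203 Bond=-27.5456
(1,1): Delta=1.0442 Bond=-6.3825
(2,0): Delta=1.7119 Bond=-47.4074
(2,1): Delta=1.2239 Bond=-21.9693
(2,2): Delta=1.0000 Bond=0.0000
(3,0): Delta=0.0000 Bond=0.0000
(3,1): Delta=2.1333 Bond=-75.6206
(3,2): Delta=1.0000 Bond=0.0000
(3,3): Delta=1.0000 Bond=0.0000
V0=93.4780

Under the risk-neutral measure, an up-move has probability p* = (R−d)/(u−d) = 0.6833 and values discount at R = 1.09.
Expiry values: V(4,0)=0.0000, V(4,1)=0.0000, V(4,2)=72.7292, V(4,3)=136.9021, V(4,4)=257.6980
  t=3,j=0: stock 30.1855 → up 38.6374 (V=0.0000), down 20.5261 (V=0.0000). Price 0.0000; hedge Δ=0.0000, bond B=0.0000.
  t=3,j=1: stock 56.8197 → up 72.7292 (V=72.7292), down 38.6374 (V=0.0000). Price 45.5948; hedge Δ=2.1333, bond B=-75.6206.
  t=3,j=2: stock 106.9548 → up 136.9021 (V=136.9021), down 72.7292 (V=72.7292). Price 106.9548; hedge Δ=1.0000, bond B=0.0000.
  t=3,j=3: stock 201.3266 → up 257.6980 (V=257.6980), down 136.9021 (V=136.9021). Price 201.3266; hedge Δ=1.0000, bond B=0.0000.
  t=2,j=0: stock 44.3904 → up 56.8197 (V=45.5948), down 30.1855 (V=0.0000). Price 28.5839; hedge Δ=1.7119, bond B=-47.4074.
  t=2,j=1: stock 83.5584 → up 106.9548 (V=106.9548), down 56.8197 (V=45.5948). Price 80.2973; hedge Δ=1.2239, bond B=-21.9693.
  t=2,j=2: stock 157.2864 → up 201.3266 (V=201.3266), down 106.9548 (V=106.9548). Price 157.2864; hedge Δ=1.0000, bond B=0.0000.
  t=1,j=0: stock 65.2800 → up 83.5584 (V=80.2973), down 44.3904 (V=28.5839). Price 58.6435; hedge Δ=1.3203, bond B=-27.5456.
  t=1,j=1: stock 122.8800 → up 157.2864 (V=157.2864), down 83.5584 (V=80.2973). Price 121.9326; hedge Δ=1.0442, bond B=-6.3825.
  t=0,j=0: stock 96.0000 → up 122.8800 (V=121.9326), down 65.2800 (V=58.6435). Price 93.4780; hedge Δ=1.0988, bond B=-12.0038.
Verification: the root portfolio costs Δ(0,0)·S0 + B(0,0) = 93.4780, matching V0.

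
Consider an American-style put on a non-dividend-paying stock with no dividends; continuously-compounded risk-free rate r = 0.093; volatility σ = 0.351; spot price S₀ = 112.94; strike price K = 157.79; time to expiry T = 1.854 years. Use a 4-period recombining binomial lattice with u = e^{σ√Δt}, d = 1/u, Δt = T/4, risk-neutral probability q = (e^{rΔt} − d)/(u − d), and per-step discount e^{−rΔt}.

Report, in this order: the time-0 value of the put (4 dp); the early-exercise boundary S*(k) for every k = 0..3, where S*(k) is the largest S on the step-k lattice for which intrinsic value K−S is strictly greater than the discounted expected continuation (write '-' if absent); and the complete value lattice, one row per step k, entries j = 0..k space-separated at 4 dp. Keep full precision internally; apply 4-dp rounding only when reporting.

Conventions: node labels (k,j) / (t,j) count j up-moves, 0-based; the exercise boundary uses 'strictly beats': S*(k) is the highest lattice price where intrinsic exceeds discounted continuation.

price = 44.8500
boundary = 112.9400 88.9339 112.9400 88.9339
tree:
44.8500
68.8561 24.7052
87.7596 44.8500 9.0182
102.6450 68.8561 20.1113 0.0000
114.3665 87.7596 44.8500 0.0000 0.0000

Δt=0.46350, u=1.26993, d=0.78744, q=0.53184, disc=e^(-rΔt)=0.95781
k=4 terminal: V=max(K-S,0) → 114.3665 87.7596 44.8500 0.0000 0.0000
k=3: j=0 S=55.1450 intr=102.6450 cont=95.9879 V=102.6450[EX]; j=1 S=88.9339 intr=68.8561 cont=62.1990 V=68.8561[EX]; j=2 S=143.4262 intr=14.3638 cont=20.1113 V=20.1113[hold]; j=3 S=231.3075 intr=0.0000 cont=0.0000 V=0.0000[hold]  S*(3)=88.9339
k=2: j=0 S=70.0304 intr=87.7596 cont=81.1025 V=87.7596[EX]; j=1 S=112.9400 intr=44.8500 cont=41.1207 V=44.8500[EX]; j=2 S=182.1416 intr=0.0000 cont=9.0182 V=9.0182[hold]  S*(2)=112.9400
k=1: j=0 S=88.9339 intr=68.8561 cont=62.1990 V=68.8561[EX]; j=1 S=143.4262 intr=14.3638 cont=24.7052 V=24.7052[hold]  S*(1)=88.9339
k=0: j=0 S=112.9400 intr=44.8500 cont=43.4607 V=44.8500[EX]  S*(0)=112.9400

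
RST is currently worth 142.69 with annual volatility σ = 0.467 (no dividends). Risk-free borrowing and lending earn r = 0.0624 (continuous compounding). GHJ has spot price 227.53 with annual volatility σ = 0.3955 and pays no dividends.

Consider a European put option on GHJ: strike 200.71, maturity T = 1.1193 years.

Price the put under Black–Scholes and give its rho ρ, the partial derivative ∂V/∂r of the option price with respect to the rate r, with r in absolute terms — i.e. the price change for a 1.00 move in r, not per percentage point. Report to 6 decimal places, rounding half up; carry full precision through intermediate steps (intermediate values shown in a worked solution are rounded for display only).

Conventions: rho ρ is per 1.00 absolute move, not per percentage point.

σ√T = 0.3955·√1.1193 = 0.418427
d₁ = (ln(S/K) + (r+σ²/2)T) / (σ√T) = (ln(227.53/200.71) + (0.0624+0.3955²/2)·1.1193) / 0.418427 = (0.125421 + 0.157385) / 0.418427 = 0.675879
d₂ = d₁ − σ√T = 0.675879 − 0.418427 = 0.257452
e^{−rT} = 0.932539
N(−d₁) = 0.249559,  N(−d₂) = 0.398415
Put price V = K·e^{−rT}·N(−d₂) − S·N(−d₁) = 74.571306 − 56.782119 = 17.789187
ρ = −K·T·e^{−rT}·N(−d₂) = -83.467663

price = 17.789187
ρ = -83.467663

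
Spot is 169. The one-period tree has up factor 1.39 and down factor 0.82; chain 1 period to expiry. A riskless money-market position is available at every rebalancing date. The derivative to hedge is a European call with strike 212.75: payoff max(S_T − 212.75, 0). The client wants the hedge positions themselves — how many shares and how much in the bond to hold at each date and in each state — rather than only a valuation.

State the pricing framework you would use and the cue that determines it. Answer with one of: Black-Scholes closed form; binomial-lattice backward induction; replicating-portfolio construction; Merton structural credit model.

framework: replicating-portfolio construction

Key observation: the mandate to exhibit the hedge at every date and state singles out the replicating-portfolio construction on the 1-period tree with factors 1.39 and 0.82 from 169.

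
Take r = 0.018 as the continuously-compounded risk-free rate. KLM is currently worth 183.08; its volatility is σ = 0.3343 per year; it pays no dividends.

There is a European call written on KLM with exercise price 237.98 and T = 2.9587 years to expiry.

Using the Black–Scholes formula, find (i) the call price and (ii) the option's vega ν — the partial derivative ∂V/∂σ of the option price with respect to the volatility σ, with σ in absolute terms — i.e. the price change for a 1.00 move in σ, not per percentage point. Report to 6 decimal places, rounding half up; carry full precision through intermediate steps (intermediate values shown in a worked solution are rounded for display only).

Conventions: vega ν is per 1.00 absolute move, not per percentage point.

price = 27.889337
ν = 125.270398

σ√T = 0.3343·√2.9587 = 0.575025
d₁ = (ln(S/K) + (r+σ²/2)T) / (σ√T) = (ln(183.08/237.98) + (0.018+0.3343²/2)·2.9587) / 0.575025 = (-0.262263 + 0.218584) / 0.575025 = -0.075962
d₂ = d₁ − σ√T = -0.075962 − 0.575025 = -0.650987
e^{−rT} = 0.948137
N(d₁) = 0.469725,  N(d₂) = 0.257528
Call price V = S·N(d₁) − K·e^{−rT}·N(d₂) = 85.997217 − 58.107880 = 27.889337
φ(d₁) = (1/√(2π))·e^{−d₁²/2} = 0.397793
ν = S·φ(d₁)·√T = 125.270398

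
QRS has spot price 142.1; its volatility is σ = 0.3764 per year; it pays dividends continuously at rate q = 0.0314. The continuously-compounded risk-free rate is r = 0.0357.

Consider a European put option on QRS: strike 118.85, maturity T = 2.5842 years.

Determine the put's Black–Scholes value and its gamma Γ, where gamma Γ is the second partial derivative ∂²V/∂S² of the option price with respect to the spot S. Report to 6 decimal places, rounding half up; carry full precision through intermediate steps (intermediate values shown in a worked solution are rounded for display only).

σ√T = 0.3764·√2.5842 = 0.605080
d₁ = (ln(S/K) + (r−q+σ²/2)T) / (σ√T) = (ln(142.1/118.85) + (0.0357−0.0314+0.3764²/2)·2.5842) / 0.605080 = (0.178669 + 0.194173) / 0.605080 = 0.616186
d₂ = d₁ − σ√T = 0.616186 − 0.605080 = 0.011106
e^{−rT} = 0.911872
e^{−qT} = 0.922061
N(−d₁) = 0.268886,  N(−d₂) = 0.495569
Put price V = K·e^{−rT}·N(−d₂) − S·e^{−qT}·N(−d₁) = 53.707805 − 35.230739 = 18.477066
φ(d₁) = (1/√(2π))·e^{−d₁²/2} = 0.329961
Γ = e^{−qT}·φ(d₁) / (S·σ·√T) = 0.003538

price = 18.477066
Γ = 0.003538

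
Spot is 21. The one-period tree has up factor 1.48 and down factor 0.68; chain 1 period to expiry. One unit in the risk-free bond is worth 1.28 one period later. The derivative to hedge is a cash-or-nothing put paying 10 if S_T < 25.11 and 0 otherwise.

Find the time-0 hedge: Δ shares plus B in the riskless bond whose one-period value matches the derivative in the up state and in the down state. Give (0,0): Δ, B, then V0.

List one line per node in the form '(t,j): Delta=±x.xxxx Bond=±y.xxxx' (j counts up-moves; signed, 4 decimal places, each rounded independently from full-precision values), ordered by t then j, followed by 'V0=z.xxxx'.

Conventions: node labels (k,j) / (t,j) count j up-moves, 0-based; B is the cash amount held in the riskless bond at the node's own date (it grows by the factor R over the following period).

(0,0): Delta=-0.5952 Bond=14.4531
V0=1.9531

The replicating-portfolio and risk-neutral prices coincide; use p* = (1.28−0.68)/(1.48−0.68) = 0.7500 for the latter.
Payoffs at expiry: V(1,0)=10.0000, V(1,1)=0.0000
Node (0,0) S=21.0000: V=(p*·0.0000+(1−p*)·10.0000)/1.28=1.9531; Δ=(0.0000−10.0000)/(31.0800−14.2800)=-0.5952; B=V−Δ·S=14.4531
As a check, the time-0 holding Δ(0,0)·S0 + B(0,0) comes to 1.9531 — exactly V0.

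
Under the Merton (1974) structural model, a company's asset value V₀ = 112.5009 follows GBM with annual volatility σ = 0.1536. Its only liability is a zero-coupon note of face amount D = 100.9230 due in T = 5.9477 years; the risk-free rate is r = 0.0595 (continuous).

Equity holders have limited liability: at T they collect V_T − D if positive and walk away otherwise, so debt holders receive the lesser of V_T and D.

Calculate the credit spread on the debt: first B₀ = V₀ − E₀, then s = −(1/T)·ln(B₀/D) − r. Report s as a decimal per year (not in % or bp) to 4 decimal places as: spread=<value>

Work the structural quantities from V₀ = 112.5009 against face 100.9230:
d₁ = [ln(V₀/D) + (r + σ²/2)T] / (σ√T)
   = [ln(112.5009/100.9230) + (0.0595 + 0.5·0.1536²)·5.9477] / (0.1536·√5.9477)
   = [0.108603 + 0.424050] / 0.374598 = 1.421933
d₂ = d₁ − σ√T = 1.421933 − 0.374598 = 1.047334
N(d₁) = 0.922477,  N(d₂) = 0.852527,  e^(−rT) = 0.701953
E₀ = V₀·N(d₁) − D·e^(−rT)·N(d₂)
   = 112.5009·0.922477 − 100.9230·0.701953·0.852527 = 43.383698
B₀ = V₀ − E₀ = 112.5009 − 43.383698 = 69.117202
spread = −(1/T)·ln(B₀/D) − r = −(1/5.9477)·ln(69.117202/100.9230) − 0.0595 = 0.00414716

spread=0.0041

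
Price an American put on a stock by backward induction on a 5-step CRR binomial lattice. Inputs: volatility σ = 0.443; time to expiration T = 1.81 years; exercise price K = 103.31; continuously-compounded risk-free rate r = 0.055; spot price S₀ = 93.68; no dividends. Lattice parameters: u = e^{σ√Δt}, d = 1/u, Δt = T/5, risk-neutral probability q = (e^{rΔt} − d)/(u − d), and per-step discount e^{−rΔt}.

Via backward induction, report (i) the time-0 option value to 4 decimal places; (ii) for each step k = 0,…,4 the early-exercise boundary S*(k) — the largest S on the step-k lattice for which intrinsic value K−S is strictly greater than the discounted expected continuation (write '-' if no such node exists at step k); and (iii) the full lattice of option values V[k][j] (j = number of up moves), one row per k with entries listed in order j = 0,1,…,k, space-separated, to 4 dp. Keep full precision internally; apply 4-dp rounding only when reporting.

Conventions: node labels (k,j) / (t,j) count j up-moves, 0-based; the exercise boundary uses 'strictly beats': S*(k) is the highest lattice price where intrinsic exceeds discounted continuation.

price = 23.9104
boundary = - - 54.9712 42.1095 54.9712
tree:
23.9104
34.6841 12.8327
48.3388 20.8311 4.3986
61.2005 32.6191 8.4827 0.0000
71.0530 48.3388 16.3590 0.0000 0.0000
78.6002 61.2005 31.5486 0.0000 0.0000 0.0000

params: Δt=0.36200 u=1.30544 d=0.76603 q=0.47104 e^(-rΔt)=0.98029
t_5 payoffs: 78.6002 61.2005 31.5486 0.0000 0.0000 0.0000
t_4: node(4,0) S=32.2570 payoff=71.0530 vs cont=69.0164 → 71.0530 [stop]  node(4,1) S=54.9712 payoff=48.3388 vs cont=46.3022 → 48.3388 [stop]  node(4,2) S=93.6800 payoff=9.6300 vs cont=16.3590 → 16.3590 [wait]  node(4,3) S=159.6461 payoff=0.0000 vs cont=0.0000 → 0.0000 [wait]  node(4,4) S=272.0631 payoff=0.0000 vs cont=0.0000 → 0.0000 [wait]  ⇒ S*(4)=54.9712
t_3: node(3,0) S=42.1095 payoff=61.2005 vs cont=59.1640 → 61.2005 [stop]  node(3,1) S=71.7614 payoff=31.5486 vs cont=32.6191 → 32.6191 [wait]  node(3,2) S=122.2933 payoff=0.0000 vs cont=8.4827 → 8.4827 [wait]  node(3,3) S=208.4078 payoff=0.0000 vs cont=0.0000 → 0.0000 [wait]  ⇒ S*(3)=42.1095
t_2: node(2,0) S=54.9712 payoff=48.3388 vs cont=46.7965 → 48.3388 [stop]  node(2,1) S=93.6800 payoff=9.6300 vs cont=20.8311 → 20.8311 [wait]  node(2,2) S=159.6461 payoff=0.0000 vs cont=4.3986 → 4.3986 [wait]  ⇒ S*(2)=54.9712
t_1: node(1,0) S=71.7614 payoff=31.5486 vs cont=34.6841 → 34.6841 [wait]  node(1,1) S=122.2933 payoff=0.0000 vs cont=12.8327 → 12.8327 [wait]  ⇒ S*(1)=-
t_0: node(0,0) S=93.6800 payoff=9.6300 vs cont=23.9104 → 23.9104 [wait]  ⇒ S*(0)=-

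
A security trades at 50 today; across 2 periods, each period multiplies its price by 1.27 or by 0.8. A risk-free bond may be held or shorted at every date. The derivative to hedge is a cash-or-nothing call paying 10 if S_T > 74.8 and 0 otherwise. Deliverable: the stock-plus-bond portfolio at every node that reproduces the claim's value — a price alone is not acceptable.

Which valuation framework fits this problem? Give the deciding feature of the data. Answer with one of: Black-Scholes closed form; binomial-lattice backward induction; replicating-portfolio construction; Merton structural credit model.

framework: replicating-portfolio construction

Key observation: a price alone would not answer the question — the per-node share/bond construction on the spot-50, 1.27/0.8 tree is required, and only the replicating-portfolio method yields it.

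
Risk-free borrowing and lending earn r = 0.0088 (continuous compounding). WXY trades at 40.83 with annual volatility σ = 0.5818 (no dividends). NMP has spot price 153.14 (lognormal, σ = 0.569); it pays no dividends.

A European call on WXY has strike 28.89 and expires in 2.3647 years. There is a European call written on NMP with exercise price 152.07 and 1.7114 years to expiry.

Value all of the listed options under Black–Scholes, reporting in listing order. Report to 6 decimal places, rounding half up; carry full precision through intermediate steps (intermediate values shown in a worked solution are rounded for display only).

[WXY call K=28.89]
σ√T = 0.5818·√2.3647 = 0.894668
d₁ = (ln(S/K) + (r+σ²/2)T) / (σ√T) = (ln(40.83/28.89) + (0.0088+0.5818²/2)·2.3647) / 0.894668 = (0.345922 + 0.421024) / 0.894668 = 0.857241
d₂ = d₁ − σ√T = 0.857241 − 0.894668 = -0.037426
e^{−rT} = 0.979406
N(d₁) = 0.804344,  N(d₂) = 0.485073
price = S·N(d₁) − K·e^{−rT}·N(d₂) = 32.841375 − 13.725141 = 19.116233
[NMP call K=152.07]
σ√T = 0.569·√1.7114 = 0.744369
d₁ = (ln(S/K) + (r+σ²/2)T) / (σ√T) = (ln(153.14/152.07) + (0.0088+0.569²/2)·1.7114) / 0.744369 = (0.007012 + 0.292103) / 0.744369 = 0.401836
d₂ = d₁ − σ√T = 0.401836 − 0.744369 = -0.342532
e^{−rT} = 0.985053
N(d₁) = 0.656098,  N(d₂) = 0.365975
price = S·N(d₁) − K·e^{−rT}·N(d₂) = 100.474801 − 54.821952 = 45.652848

price(WXY call K=28.89) = 19.116233
price(NMP call K=152.07) = 45.652848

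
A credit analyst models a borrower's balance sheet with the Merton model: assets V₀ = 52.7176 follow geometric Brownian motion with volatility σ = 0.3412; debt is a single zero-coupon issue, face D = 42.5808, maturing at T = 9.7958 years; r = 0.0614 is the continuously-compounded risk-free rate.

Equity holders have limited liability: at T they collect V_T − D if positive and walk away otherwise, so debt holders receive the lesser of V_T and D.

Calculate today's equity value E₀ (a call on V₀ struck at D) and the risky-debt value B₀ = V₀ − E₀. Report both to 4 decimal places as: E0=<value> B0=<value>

E0=33.8057 B0=18.9119

With assets at 52.7176 and a single debt payment of 42.5808 at 9.7958 years:
d₁ = [ln(V₀/D) + (r + σ²/2)T] / (σ√T)
   = [ln(52.7176/42.5808) + (0.0614 + 0.5·0.3412²)·9.7958] / (0.3412·√9.7958)
   = [0.213546 + 1.171663] / 1.067896 = 1.297138
d₂ = d₁ − σ√T = 1.297138 − 1.067896 = 0.229242
N(d₁) = 0.902708,  N(d₂) = 0.590660,  e^(−rT) = 0.548010
E₀ = V₀·N(d₁) − D·e^(−rT)·N(d₂)
   = 52.7176·0.902708 − 42.5808·0.548010·0.590660 = 33.805746
B₀ = V₀ − E₀ = 52.7176 − 33.805746 = 18.911854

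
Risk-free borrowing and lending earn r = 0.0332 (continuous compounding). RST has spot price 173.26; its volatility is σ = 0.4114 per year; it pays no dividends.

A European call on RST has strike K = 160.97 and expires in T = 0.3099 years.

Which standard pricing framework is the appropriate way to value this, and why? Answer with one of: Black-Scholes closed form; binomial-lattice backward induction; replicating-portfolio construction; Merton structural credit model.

Key observation: the strike-160.97 call on RST is European-exercise on a continuously-modelled lognormal underlying, so its value is a single closed-form evaluation.

framework: Black-Scholes closed form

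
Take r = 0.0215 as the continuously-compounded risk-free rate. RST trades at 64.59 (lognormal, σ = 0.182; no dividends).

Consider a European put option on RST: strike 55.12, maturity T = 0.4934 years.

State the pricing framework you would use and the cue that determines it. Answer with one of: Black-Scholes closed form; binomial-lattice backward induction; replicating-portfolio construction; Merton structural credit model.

Key observation: a European claim on RST (strike 55.12) — a lognormal (GBM) underlying with constant rate and volatility — has an exact closed-form value; no lattice or capital structure is involved.

framework: Black-Scholes closed form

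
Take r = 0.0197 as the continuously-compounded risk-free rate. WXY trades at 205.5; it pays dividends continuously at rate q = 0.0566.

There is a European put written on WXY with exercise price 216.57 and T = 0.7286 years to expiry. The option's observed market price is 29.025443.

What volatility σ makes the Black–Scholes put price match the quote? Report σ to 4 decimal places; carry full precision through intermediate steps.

At σ = 0.2844 the Black–Scholes value reproduces the quote:
σ√T = 0.2844·√0.7286 = 0.242758
d₁ = (ln(S/K) + (r−q+σ²/2)T) / (σ√T) = (ln(205.5/216.57) + (0.0197−0.0566+0.2844²/2)·0.7286) / 0.242758 = (-0.052468 + 0.002580) / 0.242758 = -0.205502
d₂ = d₁ − σ√T = -0.205502 − 0.242758 = -0.448260
e^{−rT} = 0.985749
e^{−qT} = 0.959600
N(−d₁) = 0.581410,  N(−d₂) = 0.673017
V = K·e^{−rT}·N(−d₂) − S·e^{−qT}·N(−d₁) = 143.678218 − 114.652776 = 29.025443 (matching the quote); vega is positive throughout, so no other σ reproduces this price

sigma = 0.2844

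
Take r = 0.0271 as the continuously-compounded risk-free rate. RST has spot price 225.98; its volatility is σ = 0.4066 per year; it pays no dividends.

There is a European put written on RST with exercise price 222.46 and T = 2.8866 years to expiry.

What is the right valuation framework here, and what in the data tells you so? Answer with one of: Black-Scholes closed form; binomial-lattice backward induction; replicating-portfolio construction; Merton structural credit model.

framework: Black-Scholes closed form

Key observation: with RST following a GBM at constant σ and r, the European put struck at 222.46 prices in closed form — nothing here needs a stepwise model or a balance sheet.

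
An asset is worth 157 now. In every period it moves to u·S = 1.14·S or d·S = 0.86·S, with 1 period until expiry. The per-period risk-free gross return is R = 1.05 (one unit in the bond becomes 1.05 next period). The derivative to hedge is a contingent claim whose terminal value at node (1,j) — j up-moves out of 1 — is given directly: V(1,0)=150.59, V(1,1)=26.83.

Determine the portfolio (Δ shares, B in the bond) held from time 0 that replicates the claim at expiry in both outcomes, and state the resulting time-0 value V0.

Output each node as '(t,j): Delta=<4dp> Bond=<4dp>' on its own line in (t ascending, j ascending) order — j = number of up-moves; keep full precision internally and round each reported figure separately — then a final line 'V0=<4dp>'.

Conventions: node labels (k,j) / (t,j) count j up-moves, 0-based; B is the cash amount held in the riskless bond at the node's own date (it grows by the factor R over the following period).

(0,0): Delta=-2.8153 Bond=505.4381
V0=63.4381

Arbitrage-free pricing uses the up-move probability p* = (R−d)/(u−d) = 0.6786, discounting each step at R = 1.05.
At maturity the claim pays: V(1,0)=150.5900, V(1,1)=26.8300
(0,0): S=157.0000. Δ = (V_up−V_dn)/(S_up−S_dn) = (26.8300−150.5900)/(178.9800−135.0200) = -2.8153. V = [p*·26.8300 + (1−p*)·150.5900]/1.05 = 63.4381. B = V − Δ·S = 505.4381.
Verification: the root portfolio costs Δ(0,0)·S0 + B(0,0) = 63.4381, matching V0.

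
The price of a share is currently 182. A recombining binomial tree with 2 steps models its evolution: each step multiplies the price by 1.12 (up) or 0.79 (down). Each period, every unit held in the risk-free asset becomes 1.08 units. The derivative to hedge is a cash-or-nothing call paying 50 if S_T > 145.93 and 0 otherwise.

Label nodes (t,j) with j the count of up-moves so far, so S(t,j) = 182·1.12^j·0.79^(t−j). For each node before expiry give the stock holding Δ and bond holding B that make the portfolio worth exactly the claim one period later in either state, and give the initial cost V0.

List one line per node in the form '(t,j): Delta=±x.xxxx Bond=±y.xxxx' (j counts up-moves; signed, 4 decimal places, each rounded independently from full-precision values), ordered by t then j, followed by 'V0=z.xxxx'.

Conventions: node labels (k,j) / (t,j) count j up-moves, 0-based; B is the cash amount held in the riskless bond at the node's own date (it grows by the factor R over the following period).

Arbitrage-free pricing uses the up-move probability p* = (R−d)/(u−d) = 0.8788, discounting each step at R = 1.08.
Payoffs at expiry: V(2,0)=0.0000, V(2,1)=50.0000, V(2,2)=50.0000
(1,0): S=143.7800. Δ = (V_up−V_dn)/(S_up−S_dn) = (50.0000−0.0000)/(161.0336−113.5862) = 1.0538. V = [p*·50.0000 + (1−p*)·0.0000]/1.08 = 40.6846. B = V − Δ·S = -110.8305.
(1,1): S=203.8400. Δ = (V_up−V_dn)/(S_up−S_dn) = (50.0000−50.0000)/(228.3008−161.0336) = 0.0000. V = [p*·50.0000 + (1−p*)·50.0000]/1.08 = 46.2963. B = V − Δ·S = 46.2963.
(0,0): S=182.0000. Δ = (V_up−V_dn)/(S_up−S_dn) = (46.2963−40.6846)/(203.8400−143.7800) = 0.0934. V = [p*·46.2963 + (1−p*)·40.6846]/1.08 = 42.2371. B = V − Δ·S = 25.2321.
Check: Δ(0,0)·S0 + B(0,0) = 42.2371 = V0.

(0,0): Delta=0.0934 Bond=25.2321
(1,0): Delta=1.0538 Bond=-110.8305
(1,1): Delta=0.0000 Bond=46.2963
V0=42.2371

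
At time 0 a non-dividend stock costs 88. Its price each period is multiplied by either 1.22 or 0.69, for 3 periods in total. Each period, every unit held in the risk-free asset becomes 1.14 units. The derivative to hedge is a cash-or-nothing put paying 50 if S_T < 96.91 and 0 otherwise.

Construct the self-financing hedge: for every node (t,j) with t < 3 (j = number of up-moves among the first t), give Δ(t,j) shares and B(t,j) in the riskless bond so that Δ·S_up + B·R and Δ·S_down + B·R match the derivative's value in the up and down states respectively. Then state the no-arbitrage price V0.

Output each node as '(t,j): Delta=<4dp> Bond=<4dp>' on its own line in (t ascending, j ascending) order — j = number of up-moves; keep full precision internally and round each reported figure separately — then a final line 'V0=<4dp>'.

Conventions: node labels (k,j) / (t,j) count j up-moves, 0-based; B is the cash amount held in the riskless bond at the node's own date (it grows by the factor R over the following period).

Risk-neutral probability p* = (R−d)/(u−d) = (1.14−0.69)/(1.22−0.69) = 0.8491.
Terminal payoffs: V(3,0)=50.0000, V(3,1)=50.0000, V(3,2)=50.0000, V(3,3)=0.0000
  t=2,j=0: stock 41.8968 → up 51.1141 (V=50.0000), down 28.9088 (V=50.0000). Price 43.8596; hedge Δ=0.0000, bond B=43.8596.
  t=2,j=1: stock 74.0784 → up 90.3756 (V=50.0000), down 51.1141 (V=50.0000). Price 43.8596; hedge Δ=0.0000, bond B=43.8596.
  t=2,j=2: stock 130.9792 → up 159.7946 (V=0.0000), down 90.3756 (V=50.0000). Price 6.6203; hedge Δ=-0.7203, bond B=100.9599.
  t=1,j=0: stock 60.7200 → up 74.0784 (V=43.8596), down 41.8968 (V=43.8596). Price 38.4734; hedge Δ=0.0000, bond B=38.4734.
  t=1,j=1: stock 107.3600 → up 130.9792 (V=6.6203), down 74.0784 (V=43.8596). Price 10.7380; hedge Δ=-0.6545, bond B=81.0009.
  t=0,j=0: stock 88.0000 → up 107.3600 (V=10.7380), down 60.7200 (V=38.4734). Price 13.0917; hedge Δ=-0.5947, bond B=65.4225.
Check: Δ(0,0)·S0 + B(0,0) = 13.0917 = V0.

(0,0): Delta=-0.5947 Bond=65.4225
(1,0): Delta=0.0000 Bond=38.4734
(1,1): Delta=-0.6545 Bond=81.0009
(2,0): Delta=0.0000 Bond=43.8596
(2,1): Delta=0.0000 Bond=43.8596
(2,2): Delta=-0.7203 Bond=100.9599
V0=13.0917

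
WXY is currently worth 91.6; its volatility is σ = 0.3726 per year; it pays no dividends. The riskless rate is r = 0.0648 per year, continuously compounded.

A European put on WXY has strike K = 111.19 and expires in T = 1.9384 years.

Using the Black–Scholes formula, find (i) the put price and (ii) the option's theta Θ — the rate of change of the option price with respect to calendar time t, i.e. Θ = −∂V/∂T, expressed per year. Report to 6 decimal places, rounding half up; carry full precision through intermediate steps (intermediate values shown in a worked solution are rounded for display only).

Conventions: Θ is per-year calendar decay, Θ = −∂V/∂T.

price = 22.804419
Θ = -0.706523

σ√T = 0.3726·√1.9384 = 0.518758
d₁ = (ln(S/K) + (r+σ²/2)T) / (σ√T) = (ln(91.6/111.19) + (0.0648+0.3726²/2)·1.9384) / 0.518758 = (-0.193809 + 0.260163) / 0.518758 = 0.127909
d₂ = d₁ − σ√T = 0.127909 − 0.518758 = -0.390848
e^{−rT} = 0.881960
N(−d₁) = 0.449110,  N(−d₂) = 0.652045
Put price V = K·e^{−rT}·N(−d₂) − S·N(−d₁) = 63.942931 − 41.138512 = 22.804419
φ(d₁) = (1/√(2π))·e^{−d₁²/2} = 0.395692
Θ = −S·φ(d₁)·σ/(2√T) + r·K·e^{−rT}·N(−d₂) = −4.850025 + 4.143502 = -0.706523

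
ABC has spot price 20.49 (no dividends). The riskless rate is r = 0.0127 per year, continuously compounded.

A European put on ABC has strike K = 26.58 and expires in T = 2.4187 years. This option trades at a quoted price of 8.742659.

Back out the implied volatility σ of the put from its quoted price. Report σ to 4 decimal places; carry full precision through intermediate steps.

At σ = 0.4066 the Black–Scholes value reproduces the quote:
σ√T = 0.4066·√2.4187 = 0.632351
d₁ = (ln(S/K) + (r+σ²/2)T) / (σ√T) = (ln(20.49/26.58) + (0.0127+0.4066²/2)·2.4187) / 0.632351 = (-0.260222 + 0.230652) / 0.632351 = -0.046763
d₂ = d₁ − σ√T = -0.046763 − 0.632351 = -0.679114
e^{−rT} = 0.969749
N(−d₁) = 0.518649,  N(−d₂) = 0.751467
V = K·e^{−rT}·N(−d₂) − S·N(−d₁) = 19.369775 − 10.627116 = 8.742659 (equal to the quote); since ∂V/∂σ > 0 for all σ, the implied volatility is unique

sigma = 0.4066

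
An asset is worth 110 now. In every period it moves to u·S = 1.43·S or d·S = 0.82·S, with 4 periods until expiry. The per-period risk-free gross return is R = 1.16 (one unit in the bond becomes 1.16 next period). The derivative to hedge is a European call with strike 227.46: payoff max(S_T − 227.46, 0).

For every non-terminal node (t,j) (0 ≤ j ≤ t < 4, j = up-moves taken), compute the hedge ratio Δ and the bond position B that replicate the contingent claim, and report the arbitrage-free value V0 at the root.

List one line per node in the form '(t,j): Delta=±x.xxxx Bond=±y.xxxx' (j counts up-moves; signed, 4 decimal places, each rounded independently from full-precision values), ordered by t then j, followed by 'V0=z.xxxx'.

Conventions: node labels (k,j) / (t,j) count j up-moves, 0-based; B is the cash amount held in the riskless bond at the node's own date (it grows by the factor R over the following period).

(0,0): Delta=0.4674 Bond=-32.8717
(1,0): Delta=0.1523 Bond=-9.7131
(1,1): Delta=0.6109 Bond=-60.6986
(2,0): Delta=0.0000 Bond=0.0000
(2,1): Delta=0.2217 Bond=-20.2146
(2,2): Delta=0.7881 Bond=-110.2717
(3,0): Delta=0.0000 Bond=0.0000
(3,1): Delta=0.0000 Bond=0.0000
(3,2): Delta=0.3227 Bond=-42.0702
(3,3): Delta=1.0000 Bond=-196.0862
V0=18.5412

Risk-neutral probability p* = (R−d)/(u−d) = (1.16−0.82)/(1.43−0.82) = 0.5574.
At maturity the claim pays: V(4,0)=0.0000, V(4,1)=0.0000, V(4,2)=0.0000, V(4,3)=36.3035, V(4,4)=232.5178
(3,0): S=60.6505. Δ = (V_up−V_dn)/(S_up−S_dn) = (0.0000−0.0000)/(86.7302−49.7334) = 0.0000. V = [p*·0.0000 + (1−p*)·0.0000]/1.16 = 0.0000. B = V − Δ·S = 0.0000.
(3,1): S=105.7685. Δ = (V_up−V_dn)/(S_up−S_dn) = (0.0000−0.0000)/(151.2490−86.7302) = 0.0000. V = [p*·0.0000 + (1−p*)·0.0000]/1.16 = 0.0000. B = V − Δ·S = 0.0000.
(3,2): S=184.4500. Δ = (V_up−V_dn)/(S_up−S_dn) = (36.3035−0.0000)/(263.7635−151.2490) = 0.3227. V = [p*·36.3035 + (1−p*)·0.0000]/1.16 = 17.4437. B = V − Δ·S = -42.0702.
(3,3): S=321.6628. Δ = (V_up−V_dn)/(S_up−S_dn) = (232.5178−36.3035)/(459.9778−263.7635) = 1.0000. V = [p*·232.5178 + (1−p*)·36.3035]/1.16 = 125.5766. B = V − Δ·S = -196.0862.
(2,0): S=73.9640. Δ = (V_up−V_dn)/(S_up−S_dn) = (0.0000−0.0000)/(105.7685−60.6505) = 0.0000. V = [p*·0.0000 + (1−p*)·0.0000]/1.16 = 0.0000. B = V − Δ·S = 0.0000.
(2,1): S=128.9860. Δ = (V_up−V_dn)/(S_up−S_dn) = (17.4437−0.0000)/(184.4500−105.7685) = 0.2217. V = [p*·17.4437 + (1−p*)·0.0000]/1.16 = 8.3817. B = V − Δ·S = -20.2146.
(2,2): S=224.9390. Δ = (V_up−V_dn)/(S_up−S_dn) = (125.5766−17.4437)/(321.6628−184.4500) = 0.7881. V = [p*·125.5766 + (1−p*)·17.4437]/1.16 = 66.9952. B = V − Δ·S = -110.2717.
(1,0): S=90.2000. Δ = (V_up−V_dn)/(S_up−S_dn) = (8.3817−0.0000)/(128.9860−73.9640) = 0.1523. V = [p*·8.3817 + (1−p*)·0.0000]/1.16 = 4.0274. B = V − Δ·S = -9.7131.
(1,1): S=157.3000. Δ = (V_up−V_dn)/(S_up−S_dn) = (66.9952−8.3817)/(224.9390−128.9860) = 0.6109. V = [p*·66.9952 + (1−p*)·8.3817]/1.16 = 35.3893. B = V − Δ·S = -60.6986.
(0,0): S=110.0000. Δ = (V_up−V_dn)/(S_up−S_dn) = (35.3893−4.0274)/(157.3000−90.2000) = 0.4674. V = [p*·35.3893 + (1−p*)·4.0274]/1.16 = 18.5412. B = V − Δ·S = -32.8717.
Check: Δ(0,0)·S0 + B(0,0) = 18.5412 = V0.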